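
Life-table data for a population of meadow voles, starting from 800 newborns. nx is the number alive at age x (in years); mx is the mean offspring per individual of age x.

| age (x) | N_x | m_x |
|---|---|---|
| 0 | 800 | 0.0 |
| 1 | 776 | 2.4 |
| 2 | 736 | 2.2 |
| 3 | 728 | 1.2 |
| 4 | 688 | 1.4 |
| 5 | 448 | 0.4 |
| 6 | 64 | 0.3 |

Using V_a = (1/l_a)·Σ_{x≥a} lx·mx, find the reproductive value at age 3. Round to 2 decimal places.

2.80

lx = nx/n0 = nx/800: 1, 0.97, 0.92, 0.91, 0.86, 0.56, 0.08
lx·mx for x ≥ 3: 1.092, 1.204, 0.224, 0.024 → sum = 2.544
V_3 = 2.544 / l_3 = 2.544 / 0.91 = 2.795604… → 2.80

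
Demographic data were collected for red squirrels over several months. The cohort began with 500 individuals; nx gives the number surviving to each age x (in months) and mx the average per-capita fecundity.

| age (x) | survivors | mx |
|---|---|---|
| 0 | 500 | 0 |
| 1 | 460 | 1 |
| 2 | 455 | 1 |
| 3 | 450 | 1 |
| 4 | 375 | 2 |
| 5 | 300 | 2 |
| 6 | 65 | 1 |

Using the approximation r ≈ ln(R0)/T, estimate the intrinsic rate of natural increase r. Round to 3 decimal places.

lx = nx/n0 = nx/500: 1, 0.92, 0.91, 0.9, 0.75, 0.6, 0.13
R0 = Σ lx·mx = 0 + 0.92 + 0.91 + 0.9 + 1.5 + 1.2 + 0.13 = 5.56
Σ x·lx·mx = 18.22; T = 18.22/5.56 = 3.27698…
r ≈ ln(R0)/T = ln(5.56)/3.27698… = 0.52353… → 0.524

0.524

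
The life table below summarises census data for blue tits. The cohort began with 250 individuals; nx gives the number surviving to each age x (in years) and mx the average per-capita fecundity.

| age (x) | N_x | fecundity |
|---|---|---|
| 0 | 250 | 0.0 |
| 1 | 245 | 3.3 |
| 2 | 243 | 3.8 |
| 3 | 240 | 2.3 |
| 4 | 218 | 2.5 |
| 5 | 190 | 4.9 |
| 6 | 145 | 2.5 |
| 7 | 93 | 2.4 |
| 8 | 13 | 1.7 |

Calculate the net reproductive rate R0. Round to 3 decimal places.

17.471

lx = nx/n0 = nx/250: 1, 0.98, 0.972, 0.96, 0.872, 0.76, 0.58, 0.372, 0.052
lx·mx by age: 0, 3.234, 3.6936, 2.208, 2.18, 3.724, 1.45, 0.8928, 0.0884
R0 = Σ lx·mx = 17.4708 → 17.471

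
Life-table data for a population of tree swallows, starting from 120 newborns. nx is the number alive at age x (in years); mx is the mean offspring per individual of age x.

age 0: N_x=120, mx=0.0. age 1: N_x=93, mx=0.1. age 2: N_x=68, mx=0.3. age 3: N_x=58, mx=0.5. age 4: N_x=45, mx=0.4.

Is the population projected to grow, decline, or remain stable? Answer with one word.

lx = nx/n0 = nx/120: 1, 0.775, 0.56667…, 0.48333…, 0.375
R0 = Σ lx·mx = 0 + 0.0775 + 0.17… + 0.241667… + 0.15 = 0.639167…
R0 < 1, so the population is declining.

declining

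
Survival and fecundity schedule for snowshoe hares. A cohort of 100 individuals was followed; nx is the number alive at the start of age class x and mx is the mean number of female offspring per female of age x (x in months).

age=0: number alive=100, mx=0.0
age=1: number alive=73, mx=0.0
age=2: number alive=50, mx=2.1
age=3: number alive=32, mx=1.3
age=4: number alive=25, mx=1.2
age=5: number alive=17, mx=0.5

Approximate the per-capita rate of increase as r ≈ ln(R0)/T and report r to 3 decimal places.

0.229

lx = nx/n0 = nx/100: 1, 0.73, 0.5, 0.32, 0.25, 0.17
R0 = Σ lx·mx = 0 + 0 + 1.05 + 0.416 + 0.3 + 0.085 = 1.851
Σ x·lx·mx = 4.973; T = 4.973/1.851 = 2.68666…
r ≈ ln(R0)/T = ln(1.851)/2.68666… = 0.22918… → 0.229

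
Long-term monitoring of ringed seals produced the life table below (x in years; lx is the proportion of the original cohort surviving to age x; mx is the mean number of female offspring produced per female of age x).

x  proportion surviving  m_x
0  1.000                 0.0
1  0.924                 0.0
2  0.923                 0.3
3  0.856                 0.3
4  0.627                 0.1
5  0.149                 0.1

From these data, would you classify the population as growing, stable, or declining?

declining

R0 = Σ lx·mx = 0 + 0 + 0.2769 + 0.2568 + 0.0627 + 0.0149 = 0.6113
R0 < 1, so the population is declining.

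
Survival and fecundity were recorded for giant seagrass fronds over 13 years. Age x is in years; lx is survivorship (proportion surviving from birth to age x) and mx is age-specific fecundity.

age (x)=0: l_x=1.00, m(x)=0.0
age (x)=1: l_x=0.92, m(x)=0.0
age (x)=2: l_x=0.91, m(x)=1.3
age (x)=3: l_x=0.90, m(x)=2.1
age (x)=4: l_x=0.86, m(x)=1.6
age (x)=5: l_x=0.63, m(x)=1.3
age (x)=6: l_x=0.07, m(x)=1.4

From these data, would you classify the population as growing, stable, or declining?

R0 = Σ lx·mx = 0 + 0 + 1.183 + 1.89 + 1.376 + 0.819 + 0.098 = 5.366
R0 > 1, so the population is growing.

growing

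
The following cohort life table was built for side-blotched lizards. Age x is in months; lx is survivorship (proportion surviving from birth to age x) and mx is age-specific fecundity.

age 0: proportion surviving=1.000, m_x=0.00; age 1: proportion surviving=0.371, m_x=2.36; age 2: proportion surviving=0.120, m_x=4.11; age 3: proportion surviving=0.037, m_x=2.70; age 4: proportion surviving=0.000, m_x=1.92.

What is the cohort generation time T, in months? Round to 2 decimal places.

lx·mx: 0, 0.87556, 0.4932, 0.0999, 0 → R0 = 1.46866
x·lx·mx: 0, 0.87556, 0.9864, 0.2997, 0 → Σ = 2.16166
T = 2.16166 / 1.46866 = 1.471859… → 1.47

1.47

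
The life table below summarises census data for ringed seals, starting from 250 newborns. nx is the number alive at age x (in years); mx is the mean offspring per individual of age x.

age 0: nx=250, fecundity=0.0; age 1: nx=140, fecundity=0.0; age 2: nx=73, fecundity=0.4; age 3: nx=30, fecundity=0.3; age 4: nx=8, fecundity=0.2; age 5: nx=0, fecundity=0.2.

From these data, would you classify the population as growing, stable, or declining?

lx = nx/n0 = nx/250: 1, 0.56, 0.292, 0.12, 0.032, 0
R0 = Σ lx·mx = 0 + 0 + 0.1168 + 0.036 + 0.0064 + 0 = 0.1592
R0 < 1, so the population is declining.

declining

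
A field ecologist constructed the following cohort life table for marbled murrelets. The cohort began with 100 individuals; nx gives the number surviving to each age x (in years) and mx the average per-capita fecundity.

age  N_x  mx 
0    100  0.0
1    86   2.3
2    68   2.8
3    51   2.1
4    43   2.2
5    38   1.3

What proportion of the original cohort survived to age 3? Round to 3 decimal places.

l_3 = n_3/n_0 = 51/100 = 0.51 → 0.510

0.510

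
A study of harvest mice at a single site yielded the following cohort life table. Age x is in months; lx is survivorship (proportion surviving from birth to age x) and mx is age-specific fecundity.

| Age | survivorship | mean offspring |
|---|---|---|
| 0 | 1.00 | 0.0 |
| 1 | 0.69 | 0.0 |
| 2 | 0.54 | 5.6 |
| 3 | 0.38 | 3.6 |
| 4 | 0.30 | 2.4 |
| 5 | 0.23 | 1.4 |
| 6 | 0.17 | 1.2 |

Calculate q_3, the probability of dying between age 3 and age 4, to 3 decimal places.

0.211

q_3 = (l_3 − l_4) / l_3 = (0.38 − 0.3) / 0.38
     = 0.08 / 0.38 = 0.210526… → 0.211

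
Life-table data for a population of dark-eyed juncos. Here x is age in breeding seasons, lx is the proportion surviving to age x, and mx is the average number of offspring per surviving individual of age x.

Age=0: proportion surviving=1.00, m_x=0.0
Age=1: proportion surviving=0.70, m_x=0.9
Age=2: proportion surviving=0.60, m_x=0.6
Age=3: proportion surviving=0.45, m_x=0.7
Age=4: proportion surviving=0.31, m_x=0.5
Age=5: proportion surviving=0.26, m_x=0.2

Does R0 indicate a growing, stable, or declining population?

R0 = Σ lx·mx = 0 + 0.63 + 0.36 + 0.315 + 0.155 + 0.052 = 1.512
R0 > 1, so the population is growing.

growing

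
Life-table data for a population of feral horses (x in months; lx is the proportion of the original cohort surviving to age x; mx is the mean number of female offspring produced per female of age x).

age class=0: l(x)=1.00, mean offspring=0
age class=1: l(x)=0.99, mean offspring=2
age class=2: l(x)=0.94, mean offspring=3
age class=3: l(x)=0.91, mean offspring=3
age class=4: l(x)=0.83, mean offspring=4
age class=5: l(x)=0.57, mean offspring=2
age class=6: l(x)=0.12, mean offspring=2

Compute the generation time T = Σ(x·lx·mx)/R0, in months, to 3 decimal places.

lx·mx: 0, 1.98, 2.82, 2.73, 3.32, 1.14, 0.24 → R0 = 12.23
x·lx·mx: 0, 1.98, 5.64, 8.19, 13.28, 5.7, 1.44 → Σ = 36.23
T = 36.23 / 12.23 = 2.962388… → 2.962

2.962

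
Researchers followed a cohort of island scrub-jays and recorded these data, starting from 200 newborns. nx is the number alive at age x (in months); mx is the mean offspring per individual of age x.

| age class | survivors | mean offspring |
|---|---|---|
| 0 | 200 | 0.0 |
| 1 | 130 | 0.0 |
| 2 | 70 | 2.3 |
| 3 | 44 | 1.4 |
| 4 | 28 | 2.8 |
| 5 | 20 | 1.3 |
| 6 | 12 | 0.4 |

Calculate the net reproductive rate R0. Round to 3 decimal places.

lx = nx/n0 = nx/200: 1, 0.65, 0.35, 0.22, 0.14, 0.1, 0.06
lx·mx by age: 0, 0, 0.805, 0.308, 0.392, 0.13, 0.024
R0 = Σ lx·mx = 1.659 → 1.659

1.659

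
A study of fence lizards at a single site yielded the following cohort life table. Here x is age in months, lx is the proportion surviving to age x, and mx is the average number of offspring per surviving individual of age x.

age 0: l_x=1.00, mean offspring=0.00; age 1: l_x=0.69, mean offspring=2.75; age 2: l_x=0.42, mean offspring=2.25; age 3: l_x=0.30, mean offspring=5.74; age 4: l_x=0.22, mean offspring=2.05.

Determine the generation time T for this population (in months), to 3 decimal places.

lx·mx: 0, 1.8975, 0.945, 1.722, 0.451 → R0 = 5.0155
x·lx·mx: 0, 1.8975, 1.89, 5.166, 1.804 → Σ = 10.7575
T = 10.7575 / 5.0155 = 2.144851… → 2.145

2.145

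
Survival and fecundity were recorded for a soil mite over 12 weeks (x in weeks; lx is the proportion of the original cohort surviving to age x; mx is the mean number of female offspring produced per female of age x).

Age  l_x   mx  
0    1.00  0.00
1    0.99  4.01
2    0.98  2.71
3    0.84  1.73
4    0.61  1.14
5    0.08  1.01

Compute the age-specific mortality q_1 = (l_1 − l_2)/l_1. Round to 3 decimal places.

q_1 = (l_1 − l_2) / l_1 = (0.99 − 0.98) / 0.99
     = 0.01 / 0.99 = 0.010101… → 0.010

0.010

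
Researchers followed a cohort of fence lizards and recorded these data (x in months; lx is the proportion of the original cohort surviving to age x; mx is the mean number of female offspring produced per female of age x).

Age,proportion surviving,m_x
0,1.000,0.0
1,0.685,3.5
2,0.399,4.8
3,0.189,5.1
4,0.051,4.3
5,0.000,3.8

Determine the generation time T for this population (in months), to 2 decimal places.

lx·mx: 0, 2.3975, 1.9152, 0.9639, 0.2193, 0 → R0 = 5.4959
x·lx·mx: 0, 2.3975, 3.8304, 2.8917, 0.8772, 0 → Σ = 9.9968
T = 9.9968 / 5.4959 = 1.818956… → 1.82

1.82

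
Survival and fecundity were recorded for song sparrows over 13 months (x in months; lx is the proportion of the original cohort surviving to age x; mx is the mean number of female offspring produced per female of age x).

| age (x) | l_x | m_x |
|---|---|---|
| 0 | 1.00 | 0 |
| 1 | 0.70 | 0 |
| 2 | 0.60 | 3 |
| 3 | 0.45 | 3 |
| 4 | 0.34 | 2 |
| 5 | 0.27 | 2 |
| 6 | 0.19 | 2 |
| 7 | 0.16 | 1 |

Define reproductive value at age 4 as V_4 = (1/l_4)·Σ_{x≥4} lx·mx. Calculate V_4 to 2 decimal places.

lx·mx for x ≥ 4: 0.68, 0.54, 0.38, 0.16 → sum = 1.76
V_4 = 1.76 / l_4 = 1.76 / 0.34 = 5.176471… → 5.18

5.18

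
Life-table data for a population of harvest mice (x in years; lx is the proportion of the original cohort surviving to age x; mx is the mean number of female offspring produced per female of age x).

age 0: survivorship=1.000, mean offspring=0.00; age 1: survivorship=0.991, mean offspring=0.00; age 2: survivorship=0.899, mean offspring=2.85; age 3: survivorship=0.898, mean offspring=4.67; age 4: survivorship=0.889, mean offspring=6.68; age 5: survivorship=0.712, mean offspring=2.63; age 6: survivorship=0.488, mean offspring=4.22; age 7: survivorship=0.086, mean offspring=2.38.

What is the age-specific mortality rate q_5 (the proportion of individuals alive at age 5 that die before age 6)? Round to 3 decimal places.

q_5 = (l_5 − l_6) / l_5 = (0.712 − 0.488) / 0.712
     = 0.224 / 0.712 = 0.314607… → 0.315

0.315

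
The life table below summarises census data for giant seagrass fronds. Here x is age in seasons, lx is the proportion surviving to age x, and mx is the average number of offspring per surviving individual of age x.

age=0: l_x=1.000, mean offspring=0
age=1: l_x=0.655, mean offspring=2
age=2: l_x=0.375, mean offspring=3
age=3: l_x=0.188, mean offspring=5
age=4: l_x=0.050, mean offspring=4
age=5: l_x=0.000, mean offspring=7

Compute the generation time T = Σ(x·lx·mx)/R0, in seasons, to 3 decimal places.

2.008

lx·mx: 0, 1.31, 1.125, 0.94, 0.2, 0 → R0 = 3.575
x·lx·mx: 0, 1.31, 2.25, 2.82, 0.8, 0 → Σ = 7.18
T = 7.18 / 3.575 = 2.008392… → 2.008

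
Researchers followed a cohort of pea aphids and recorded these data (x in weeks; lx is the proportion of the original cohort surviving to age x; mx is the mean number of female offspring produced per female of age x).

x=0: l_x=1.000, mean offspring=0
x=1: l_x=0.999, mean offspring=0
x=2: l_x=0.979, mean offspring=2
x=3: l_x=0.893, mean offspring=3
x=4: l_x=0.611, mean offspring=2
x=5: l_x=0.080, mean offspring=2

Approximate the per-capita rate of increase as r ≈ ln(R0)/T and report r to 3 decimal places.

0.612

R0 = Σ lx·mx = 0 + 0 + 1.958 + 2.679 + 1.222 + 0.16 = 6.019
Σ x·lx·mx = 17.641; T = 17.641/6.019 = 2.93089…
r ≈ ln(R0)/T = ln(6.019)/2.93089… = 0.61242… → 0.612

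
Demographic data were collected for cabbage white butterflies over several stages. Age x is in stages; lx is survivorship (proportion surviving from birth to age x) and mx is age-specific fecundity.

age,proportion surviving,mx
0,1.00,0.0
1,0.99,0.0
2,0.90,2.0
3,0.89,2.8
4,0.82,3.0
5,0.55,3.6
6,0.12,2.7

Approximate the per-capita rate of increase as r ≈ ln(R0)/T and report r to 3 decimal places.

R0 = Σ lx·mx = 0 + 0 + 1.8 + 2.492 + 2.46 + 1.98 + 0.324 = 9.056
Σ x·lx·mx = 32.76; T = 32.76/9.056 = 3.61749…
r ≈ ln(R0)/T = ln(9.056)/3.61749… = 0.6091… → 0.609

0.609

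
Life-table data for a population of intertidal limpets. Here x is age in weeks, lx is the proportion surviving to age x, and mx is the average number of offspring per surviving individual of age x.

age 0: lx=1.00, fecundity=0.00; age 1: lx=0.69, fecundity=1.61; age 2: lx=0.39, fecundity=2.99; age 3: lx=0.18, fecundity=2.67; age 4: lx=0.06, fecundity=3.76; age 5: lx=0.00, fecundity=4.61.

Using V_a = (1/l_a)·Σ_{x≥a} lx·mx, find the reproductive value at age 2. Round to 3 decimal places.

lx·mx for x ≥ 2: 1.1661, 0.4806, 0.2256, 0 → sum = 1.8723
V_2 = 1.8723 / l_2 = 1.8723 / 0.39 = 4.800769… → 4.801

4.801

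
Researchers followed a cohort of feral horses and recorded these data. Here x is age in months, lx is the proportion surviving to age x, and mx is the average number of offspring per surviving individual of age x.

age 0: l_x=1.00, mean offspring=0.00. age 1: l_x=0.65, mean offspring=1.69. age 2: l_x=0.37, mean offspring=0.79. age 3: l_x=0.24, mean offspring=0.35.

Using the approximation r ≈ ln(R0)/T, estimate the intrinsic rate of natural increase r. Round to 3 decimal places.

0.296

R0 = Σ lx·mx = 0 + 1.0985 + 0.2923 + 0.084 = 1.4748
Σ x·lx·mx = 1.9351; T = 1.9351/1.4748 = 1.31211…
r ≈ ln(R0)/T = ln(1.4748)/1.31211… = 0.29611… → 0.296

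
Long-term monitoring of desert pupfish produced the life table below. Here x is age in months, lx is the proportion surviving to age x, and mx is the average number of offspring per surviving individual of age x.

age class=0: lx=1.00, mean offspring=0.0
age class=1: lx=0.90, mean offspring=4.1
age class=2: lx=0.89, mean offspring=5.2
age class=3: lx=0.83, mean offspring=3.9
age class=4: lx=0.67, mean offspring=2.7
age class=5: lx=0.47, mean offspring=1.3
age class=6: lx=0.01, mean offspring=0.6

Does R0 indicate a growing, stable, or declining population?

R0 = Σ lx·mx = 0 + 3.69 + 4.628 + 3.237 + 1.809 + 0.611 + 0.006 = 13.981
R0 > 1, so the population is growing.

growing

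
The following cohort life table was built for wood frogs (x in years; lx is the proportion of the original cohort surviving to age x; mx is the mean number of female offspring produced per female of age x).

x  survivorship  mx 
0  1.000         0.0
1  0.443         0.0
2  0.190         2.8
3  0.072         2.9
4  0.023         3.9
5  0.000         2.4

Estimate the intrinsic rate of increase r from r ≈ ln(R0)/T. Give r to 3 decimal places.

-0.075

R0 = Σ lx·mx = 0 + 0 + 0.532 + 0.2088 + 0.0897 + 0 = 0.8305
Σ x·lx·mx = 2.0492; T = 2.0492/0.8305 = 2.46743…
r ≈ ln(R0)/T = ln(0.8305)/2.46743… = -0.07527… → -0.075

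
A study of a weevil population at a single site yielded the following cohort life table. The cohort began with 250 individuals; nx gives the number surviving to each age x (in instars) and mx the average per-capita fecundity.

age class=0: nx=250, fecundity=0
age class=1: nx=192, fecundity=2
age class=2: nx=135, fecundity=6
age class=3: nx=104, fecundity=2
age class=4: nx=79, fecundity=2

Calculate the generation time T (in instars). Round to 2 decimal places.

lx = nx/n0 = nx/250: 1, 0.768, 0.54, 0.416, 0.316
lx·mx: 0, 1.536, 3.24, 0.832, 0.632 → R0 = 6.24
x·lx·mx: 0, 1.536, 6.48, 2.496, 2.528 → Σ = 13.04
T = 13.04 / 6.24 = 2.089744… → 2.09

2.09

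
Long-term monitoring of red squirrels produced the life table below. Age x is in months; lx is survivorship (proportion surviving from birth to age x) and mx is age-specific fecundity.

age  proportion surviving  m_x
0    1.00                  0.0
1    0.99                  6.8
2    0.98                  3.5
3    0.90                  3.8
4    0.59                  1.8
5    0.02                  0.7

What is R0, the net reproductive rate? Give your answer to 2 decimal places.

lx·mx by age: 0, 6.732, 3.43, 3.42, 1.062, 0.014
R0 = Σ lx·mx = 14.658 → 14.66

14.66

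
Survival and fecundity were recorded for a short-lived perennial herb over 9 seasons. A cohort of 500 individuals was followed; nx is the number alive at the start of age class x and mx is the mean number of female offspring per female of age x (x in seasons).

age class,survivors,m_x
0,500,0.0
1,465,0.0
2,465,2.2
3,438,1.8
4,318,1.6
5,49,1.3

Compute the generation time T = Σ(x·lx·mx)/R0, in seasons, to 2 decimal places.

lx = nx/n0 = nx/500: 1, 0.93, 0.93, 0.876, 0.636, 0.098
lx·mx: 0, 0, 2.046, 1.5768, 1.0176, 0.1274 → R0 = 4.7678
x·lx·mx: 0, 0, 4.092, 4.7304, 4.0704, 0.637 → Σ = 13.5298
T = 13.5298 / 4.7678 = 2.837745… → 2.84

2.84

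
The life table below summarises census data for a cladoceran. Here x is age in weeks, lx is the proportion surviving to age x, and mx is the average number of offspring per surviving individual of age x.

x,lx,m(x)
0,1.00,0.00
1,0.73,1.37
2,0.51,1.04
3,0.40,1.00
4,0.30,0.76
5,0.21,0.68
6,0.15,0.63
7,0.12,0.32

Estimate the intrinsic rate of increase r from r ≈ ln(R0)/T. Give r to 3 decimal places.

0.378

R0 = Σ lx·mx = 0 + 1.0001 + 0.5304 + 0.4 + 0.228 + 0.1428 + 0.0945 + 0.0384 = 2.4342
Σ x·lx·mx = 5.7227; T = 5.7227/2.4342 = 2.35096…
r ≈ ln(R0)/T = ln(2.4342)/2.35096… = 0.37841… → 0.378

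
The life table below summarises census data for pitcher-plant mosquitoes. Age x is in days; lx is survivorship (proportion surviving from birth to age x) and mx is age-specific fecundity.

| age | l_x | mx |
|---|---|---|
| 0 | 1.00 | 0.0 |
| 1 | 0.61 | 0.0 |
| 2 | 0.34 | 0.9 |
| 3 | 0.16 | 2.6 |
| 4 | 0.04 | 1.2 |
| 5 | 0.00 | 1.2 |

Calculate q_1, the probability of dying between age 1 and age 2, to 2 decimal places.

0.44

q_1 = (l_1 − l_2) / l_1 = (0.61 − 0.34) / 0.61
     = 0.27 / 0.61 = 0.442623… → 0.44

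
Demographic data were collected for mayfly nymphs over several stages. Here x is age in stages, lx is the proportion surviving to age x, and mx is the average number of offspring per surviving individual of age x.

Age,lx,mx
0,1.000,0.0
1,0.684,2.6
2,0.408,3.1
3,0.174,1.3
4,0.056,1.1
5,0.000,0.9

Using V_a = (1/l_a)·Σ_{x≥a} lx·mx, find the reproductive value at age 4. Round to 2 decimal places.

lx·mx for x ≥ 4: 0.0616, 0 → sum = 0.0616
V_4 = 0.0616 / l_4 = 0.0616 / 0.056 = 1.1 → 1.10

1.10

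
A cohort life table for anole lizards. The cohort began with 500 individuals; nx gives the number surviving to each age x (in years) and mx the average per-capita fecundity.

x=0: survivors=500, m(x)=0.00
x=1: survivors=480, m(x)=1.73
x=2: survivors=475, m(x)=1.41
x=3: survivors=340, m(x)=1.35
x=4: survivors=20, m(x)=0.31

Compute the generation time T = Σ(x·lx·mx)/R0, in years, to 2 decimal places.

1.82

lx = nx/n0 = nx/500: 1, 0.96, 0.95, 0.68, 0.04
lx·mx: 0, 1.6608, 1.3395, 0.918, 0.0124 → R0 = 3.9307
x·lx·mx: 0, 1.6608, 2.679, 2.754, 0.0496 → Σ = 7.1434
T = 7.1434 / 3.9307 = 1.817335… → 1.82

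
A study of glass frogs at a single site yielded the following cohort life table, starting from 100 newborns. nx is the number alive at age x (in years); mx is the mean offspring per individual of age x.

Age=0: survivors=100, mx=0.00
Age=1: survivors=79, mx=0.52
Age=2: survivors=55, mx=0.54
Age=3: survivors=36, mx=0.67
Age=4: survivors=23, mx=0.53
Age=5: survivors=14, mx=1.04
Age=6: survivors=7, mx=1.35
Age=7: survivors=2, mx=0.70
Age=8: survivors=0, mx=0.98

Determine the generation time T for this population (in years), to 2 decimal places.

2.72

lx = nx/n0 = nx/100: 1, 0.79, 0.55, 0.36, 0.23, 0.14, 0.07, 0.02, 0
lx·mx: 0, 0.4108, 0.297, 0.2412, 0.1219, 0.1456, 0.0945, 0.014, 0 → R0 = 1.325
x·lx·mx: 0, 0.4108, 0.594, 0.7236, 0.4876, 0.728, 0.567, 0.098, 0 → Σ = 3.609
T = 3.609 / 1.325 = 2.723774… → 2.72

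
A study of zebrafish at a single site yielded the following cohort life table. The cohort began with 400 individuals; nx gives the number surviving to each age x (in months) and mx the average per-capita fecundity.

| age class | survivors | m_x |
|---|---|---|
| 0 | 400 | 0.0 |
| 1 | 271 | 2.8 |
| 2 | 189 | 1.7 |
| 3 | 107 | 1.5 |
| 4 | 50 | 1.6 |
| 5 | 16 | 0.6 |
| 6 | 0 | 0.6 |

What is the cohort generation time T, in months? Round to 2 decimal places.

lx = nx/n0 = nx/400: 1, 0.6775, 0.4725, 0.2675, 0.125, 0.04, 0
lx·mx: 0, 1.897, 0.80325, 0.40125, 0.2, 0.024, 0 → R0 = 3.3255
x·lx·mx: 0, 1.897, 1.6065, 1.20375, 0.8, 0.12, 0 → Σ = 5.62725
T = 5.62725 / 3.3255 = 1.692152… → 1.69

1.69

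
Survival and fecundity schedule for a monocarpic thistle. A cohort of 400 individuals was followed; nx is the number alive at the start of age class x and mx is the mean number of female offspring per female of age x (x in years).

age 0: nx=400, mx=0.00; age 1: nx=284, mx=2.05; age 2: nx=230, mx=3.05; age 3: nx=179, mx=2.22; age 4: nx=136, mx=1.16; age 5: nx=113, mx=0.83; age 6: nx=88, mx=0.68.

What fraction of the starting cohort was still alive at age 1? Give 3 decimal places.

l_1 = n_1/n_0 = 284/400 = 0.71 → 0.710

0.710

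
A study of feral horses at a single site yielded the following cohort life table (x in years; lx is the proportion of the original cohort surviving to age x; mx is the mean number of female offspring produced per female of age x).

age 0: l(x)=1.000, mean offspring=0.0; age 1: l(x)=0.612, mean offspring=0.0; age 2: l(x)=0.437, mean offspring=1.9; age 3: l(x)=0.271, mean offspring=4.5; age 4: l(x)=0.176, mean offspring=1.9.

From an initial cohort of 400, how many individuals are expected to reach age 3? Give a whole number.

Expected survivors = N0 · l_3 = 400 × 0.271 = 108.4 → 108

108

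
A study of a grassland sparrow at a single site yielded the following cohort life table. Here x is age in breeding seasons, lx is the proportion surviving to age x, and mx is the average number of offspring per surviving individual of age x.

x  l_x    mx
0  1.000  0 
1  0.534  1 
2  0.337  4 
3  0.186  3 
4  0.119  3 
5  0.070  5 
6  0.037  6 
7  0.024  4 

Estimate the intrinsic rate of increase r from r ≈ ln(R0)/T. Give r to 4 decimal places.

0.4269

R0 = Σ lx·mx = 0 + 0.534 + 1.348 + 0.558 + 0.357 + 0.35 + 0.222 + 0.096 = 3.465
Σ x·lx·mx = 10.086; T = 10.086/3.465 = 2.91082…
r ≈ ln(R0)/T = ln(3.465)/2.91082… = 0.426928… → 0.4269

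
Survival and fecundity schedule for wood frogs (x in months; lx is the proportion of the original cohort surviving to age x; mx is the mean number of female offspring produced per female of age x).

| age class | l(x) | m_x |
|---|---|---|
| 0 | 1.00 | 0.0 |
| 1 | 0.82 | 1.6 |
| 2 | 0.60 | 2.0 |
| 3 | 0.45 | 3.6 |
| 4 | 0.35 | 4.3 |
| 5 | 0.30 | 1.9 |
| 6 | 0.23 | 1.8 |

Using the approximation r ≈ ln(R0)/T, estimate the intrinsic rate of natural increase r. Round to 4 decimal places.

R0 = Σ lx·mx = 0 + 1.312 + 1.2 + 1.62 + 1.505 + 0.57 + 0.414 = 6.621
Σ x·lx·mx = 19.926; T = 19.926/6.621 = 3.00952…
r ≈ ln(R0)/T = ln(6.621)/3.00952… = 0.62809… → 0.6281

0.6281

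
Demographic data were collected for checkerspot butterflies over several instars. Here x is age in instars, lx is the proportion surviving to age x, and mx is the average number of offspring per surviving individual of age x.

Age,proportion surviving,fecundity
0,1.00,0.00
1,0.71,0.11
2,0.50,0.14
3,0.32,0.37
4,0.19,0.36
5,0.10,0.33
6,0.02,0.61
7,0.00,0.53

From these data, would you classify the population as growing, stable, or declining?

declining

R0 = Σ lx·mx = 0 + 0.0781 + 0.07 + 0.1184 + 0.0684 + 0.033 + 0.0122 + 0 = 0.3801
R0 < 1, so the population is declining.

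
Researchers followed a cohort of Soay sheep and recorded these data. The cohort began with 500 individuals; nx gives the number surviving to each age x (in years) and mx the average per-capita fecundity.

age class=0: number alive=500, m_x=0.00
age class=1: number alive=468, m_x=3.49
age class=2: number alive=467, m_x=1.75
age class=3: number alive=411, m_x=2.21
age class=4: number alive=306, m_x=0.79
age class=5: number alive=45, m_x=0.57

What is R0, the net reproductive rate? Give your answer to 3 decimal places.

lx = nx/n0 = nx/500: 1, 0.936, 0.934, 0.822, 0.612, 0.09
lx·mx by age: 0, 3.26664, 1.6345, 1.81662, 0.48348, 0.0513
R0 = Σ lx·mx = 7.25254 → 7.253

7.253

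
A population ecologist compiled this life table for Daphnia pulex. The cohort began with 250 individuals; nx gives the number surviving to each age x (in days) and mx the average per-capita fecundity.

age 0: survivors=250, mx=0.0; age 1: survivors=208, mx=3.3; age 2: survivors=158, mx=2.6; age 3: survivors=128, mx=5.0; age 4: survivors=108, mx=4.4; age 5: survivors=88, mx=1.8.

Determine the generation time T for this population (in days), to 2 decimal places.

lx = nx/n0 = nx/250: 1, 0.832, 0.632, 0.512, 0.432, 0.352
lx·mx: 0, 2.7456, 1.6432, 2.56, 1.9008, 0.6336 → R0 = 9.4832
x·lx·mx: 0, 2.7456, 3.2864, 7.68, 7.6032, 3.168 → Σ = 24.4832
T = 24.4832 / 9.4832 = 2.581745… → 2.58

2.58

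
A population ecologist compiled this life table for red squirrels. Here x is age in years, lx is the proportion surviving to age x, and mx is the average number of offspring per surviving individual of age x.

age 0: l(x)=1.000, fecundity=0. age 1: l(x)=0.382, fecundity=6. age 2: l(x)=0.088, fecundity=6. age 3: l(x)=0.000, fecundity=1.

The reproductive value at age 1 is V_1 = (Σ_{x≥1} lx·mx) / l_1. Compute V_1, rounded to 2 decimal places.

7.38

lx·mx for x ≥ 1: 2.292, 0.528, 0 → sum = 2.82
V_1 = 2.82 / l_1 = 2.82 / 0.382 = 7.382199… → 7.38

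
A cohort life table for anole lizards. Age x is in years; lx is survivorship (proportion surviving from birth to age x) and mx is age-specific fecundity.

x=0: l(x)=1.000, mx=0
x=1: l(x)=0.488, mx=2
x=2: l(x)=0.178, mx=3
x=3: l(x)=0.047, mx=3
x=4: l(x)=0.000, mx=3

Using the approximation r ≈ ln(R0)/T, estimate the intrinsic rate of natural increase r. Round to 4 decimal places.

R0 = Σ lx·mx = 0 + 0.976 + 0.534 + 0.141 + 0 = 1.651
Σ x·lx·mx = 2.467; T = 2.467/1.651 = 1.49425…
r ≈ ln(R0)/T = ln(1.651)/1.49425… = 0.335541… → 0.3355

0.3355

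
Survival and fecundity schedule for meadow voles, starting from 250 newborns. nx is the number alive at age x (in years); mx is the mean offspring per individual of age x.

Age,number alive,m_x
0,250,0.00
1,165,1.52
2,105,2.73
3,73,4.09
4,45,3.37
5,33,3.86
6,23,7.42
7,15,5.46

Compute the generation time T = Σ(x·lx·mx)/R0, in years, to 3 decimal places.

3.335

lx = nx/n0 = nx/250: 1, 0.66, 0.42, 0.292, 0.18, 0.132, 0.092, 0.06
lx·mx: 0, 1.0032, 1.1466, 1.19428, 0.6066, 0.50952, 0.68264, 0.3276 → R0 = 5.47044
x·lx·mx: 0, 1.0032, 2.2932, 3.58284, 2.4264, 2.5476, 4.09584, 2.2932 → Σ = 18.24228
T = 18.24228 / 5.47044 = 3.334701… → 3.335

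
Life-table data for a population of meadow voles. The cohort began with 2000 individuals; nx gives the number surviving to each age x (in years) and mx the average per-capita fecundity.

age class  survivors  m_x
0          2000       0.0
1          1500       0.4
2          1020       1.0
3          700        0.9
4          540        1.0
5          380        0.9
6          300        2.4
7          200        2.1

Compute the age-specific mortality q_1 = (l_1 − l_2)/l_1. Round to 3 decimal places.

lx = nx/n0 = nx/2000: 1, 0.75, 0.51, 0.35, 0.27, 0.19, 0.15, 0.1
q_1 = (l_1 − l_2) / l_1 = (0.75 − 0.51) / 0.75
     = 0.24 / 0.75 = 0.32 → 0.320

0.320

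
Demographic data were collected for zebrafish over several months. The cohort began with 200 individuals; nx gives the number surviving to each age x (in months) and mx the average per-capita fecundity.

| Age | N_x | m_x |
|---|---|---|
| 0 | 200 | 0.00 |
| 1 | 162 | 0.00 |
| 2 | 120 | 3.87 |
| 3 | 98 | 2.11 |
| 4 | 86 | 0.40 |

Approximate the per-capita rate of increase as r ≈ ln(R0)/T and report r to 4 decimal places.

lx = nx/n0 = nx/200: 1, 0.81, 0.6, 0.49, 0.43
R0 = Σ lx·mx = 0 + 0 + 2.322 + 1.0339 + 0.172 = 3.5279
Σ x·lx·mx = 8.4337; T = 8.4337/3.5279 = 2.39057…
r ≈ ln(R0)/T = ln(3.5279)/2.39057… = 0.527364… → 0.5274

0.5274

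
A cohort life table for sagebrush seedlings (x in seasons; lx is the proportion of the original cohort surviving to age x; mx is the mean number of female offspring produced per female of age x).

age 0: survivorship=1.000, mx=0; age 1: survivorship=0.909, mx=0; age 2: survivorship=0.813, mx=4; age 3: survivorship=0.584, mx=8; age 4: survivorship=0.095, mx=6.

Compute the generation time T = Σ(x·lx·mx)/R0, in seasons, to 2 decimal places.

lx·mx: 0, 0, 3.252, 4.672, 0.57 → R0 = 8.494
x·lx·mx: 0, 0, 6.504, 14.016, 2.28 → Σ = 22.8
T = 22.8 / 8.494 = 2.684248… → 2.68

2.68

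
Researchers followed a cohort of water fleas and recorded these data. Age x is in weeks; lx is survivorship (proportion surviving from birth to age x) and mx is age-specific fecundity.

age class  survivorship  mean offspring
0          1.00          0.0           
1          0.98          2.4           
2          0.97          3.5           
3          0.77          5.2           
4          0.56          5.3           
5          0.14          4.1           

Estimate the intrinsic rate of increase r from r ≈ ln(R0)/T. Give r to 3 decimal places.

0.958

R0 = Σ lx·mx = 0 + 2.352 + 3.395 + 4.004 + 2.968 + 0.574 = 13.293
Σ x·lx·mx = 35.896; T = 35.896/13.293 = 2.70037…
r ≈ ln(R0)/T = ln(13.293)/2.70037… = 0.95811… → 0.958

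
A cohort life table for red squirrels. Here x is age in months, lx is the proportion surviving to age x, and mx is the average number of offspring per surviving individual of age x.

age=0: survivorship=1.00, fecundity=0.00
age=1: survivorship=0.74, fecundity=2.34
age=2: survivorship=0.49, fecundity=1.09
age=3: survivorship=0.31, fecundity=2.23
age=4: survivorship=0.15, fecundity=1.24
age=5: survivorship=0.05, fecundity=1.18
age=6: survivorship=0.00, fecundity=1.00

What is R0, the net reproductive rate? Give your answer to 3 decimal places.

3.202

lx·mx by age: 0, 1.7316, 0.5341, 0.6913, 0.186, 0.059, 0
R0 = Σ lx·mx = 3.202 → 3.202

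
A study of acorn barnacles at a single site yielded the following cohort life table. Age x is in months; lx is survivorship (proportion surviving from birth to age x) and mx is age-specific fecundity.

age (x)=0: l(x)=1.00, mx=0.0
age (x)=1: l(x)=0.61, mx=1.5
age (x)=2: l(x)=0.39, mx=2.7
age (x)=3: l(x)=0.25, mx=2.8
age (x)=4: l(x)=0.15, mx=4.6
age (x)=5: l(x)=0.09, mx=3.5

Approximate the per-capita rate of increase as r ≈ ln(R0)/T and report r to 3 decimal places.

R0 = Σ lx·mx = 0 + 0.915 + 1.053 + 0.7 + 0.69 + 0.315 = 3.673
Σ x·lx·mx = 9.456; T = 9.456/3.673 = 2.57446…
r ≈ ln(R0)/T = ln(3.673)/2.57446… = 0.50535… → 0.505

0.505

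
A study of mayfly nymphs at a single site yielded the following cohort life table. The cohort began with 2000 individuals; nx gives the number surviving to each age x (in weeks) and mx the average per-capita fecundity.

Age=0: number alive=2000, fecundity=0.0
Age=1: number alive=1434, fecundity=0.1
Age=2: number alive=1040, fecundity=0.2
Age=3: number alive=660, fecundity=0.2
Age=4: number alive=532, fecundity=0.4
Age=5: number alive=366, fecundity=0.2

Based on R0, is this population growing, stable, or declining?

declining

lx = nx/n0 = nx/2000: 1, 0.717, 0.52, 0.33, 0.266, 0.183
R0 = Σ lx·mx = 0 + 0.0717 + 0.104 + 0.066 + 0.1064 + 0.0366 = 0.3847
R0 < 1, so the population is declining.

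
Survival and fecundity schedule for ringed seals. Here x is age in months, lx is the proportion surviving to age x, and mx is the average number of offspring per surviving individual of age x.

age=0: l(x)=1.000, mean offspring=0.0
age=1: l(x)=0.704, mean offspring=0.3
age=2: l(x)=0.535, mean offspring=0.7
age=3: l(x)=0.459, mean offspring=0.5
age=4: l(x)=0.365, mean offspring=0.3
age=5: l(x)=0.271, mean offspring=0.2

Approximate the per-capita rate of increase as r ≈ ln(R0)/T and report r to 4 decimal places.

-0.0089

R0 = Σ lx·mx = 0 + 0.2112 + 0.3745 + 0.2295 + 0.1095 + 0.0542 = 0.9789
Σ x·lx·mx = 2.3577; T = 2.3577/0.9789 = 2.40852…
r ≈ ln(R0)/T = ln(0.9789)/2.40852… = -0.008854… → -0.0089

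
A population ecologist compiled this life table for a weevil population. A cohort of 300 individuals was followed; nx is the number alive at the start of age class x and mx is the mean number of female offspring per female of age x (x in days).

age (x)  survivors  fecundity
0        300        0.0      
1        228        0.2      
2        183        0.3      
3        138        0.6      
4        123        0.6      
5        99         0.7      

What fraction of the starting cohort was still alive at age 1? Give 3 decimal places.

0.760

l_1 = n_1/n_0 = 228/300 = 0.76 → 0.760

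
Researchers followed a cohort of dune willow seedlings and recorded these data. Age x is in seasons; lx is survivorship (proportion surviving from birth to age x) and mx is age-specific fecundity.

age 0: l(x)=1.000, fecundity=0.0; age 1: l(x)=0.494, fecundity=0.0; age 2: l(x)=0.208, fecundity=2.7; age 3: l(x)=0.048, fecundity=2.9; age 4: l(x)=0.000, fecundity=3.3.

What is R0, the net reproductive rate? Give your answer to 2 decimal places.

0.70

lx·mx by age: 0, 0, 0.5616, 0.1392, 0
R0 = Σ lx·mx = 0.7008 → 0.70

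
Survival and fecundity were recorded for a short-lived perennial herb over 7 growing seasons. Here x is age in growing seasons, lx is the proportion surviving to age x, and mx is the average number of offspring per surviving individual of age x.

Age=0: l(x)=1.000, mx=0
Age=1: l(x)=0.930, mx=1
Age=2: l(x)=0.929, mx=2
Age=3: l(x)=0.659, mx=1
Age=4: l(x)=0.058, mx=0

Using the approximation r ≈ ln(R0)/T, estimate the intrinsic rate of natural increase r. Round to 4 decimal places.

0.6441

R0 = Σ lx·mx = 0 + 0.93 + 1.858 + 0.659 + 0 = 3.447
Σ x·lx·mx = 6.623; T = 6.623/3.447 = 1.92138…
r ≈ ln(R0)/T = ln(3.447)/1.92138… = 0.64407… → 0.6441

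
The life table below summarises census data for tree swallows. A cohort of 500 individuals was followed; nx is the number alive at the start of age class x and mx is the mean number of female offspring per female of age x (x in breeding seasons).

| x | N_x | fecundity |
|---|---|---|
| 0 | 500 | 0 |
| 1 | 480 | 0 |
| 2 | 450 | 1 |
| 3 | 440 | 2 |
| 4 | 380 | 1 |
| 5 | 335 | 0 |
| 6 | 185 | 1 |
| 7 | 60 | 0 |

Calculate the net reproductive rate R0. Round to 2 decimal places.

lx = nx/n0 = nx/500: 1, 0.96, 0.9, 0.88, 0.76, 0.67, 0.37, 0.12
lx·mx by age: 0, 0, 0.9, 1.76, 0.76, 0, 0.37, 0
R0 = Σ lx·mx = 3.79 → 3.79

3.79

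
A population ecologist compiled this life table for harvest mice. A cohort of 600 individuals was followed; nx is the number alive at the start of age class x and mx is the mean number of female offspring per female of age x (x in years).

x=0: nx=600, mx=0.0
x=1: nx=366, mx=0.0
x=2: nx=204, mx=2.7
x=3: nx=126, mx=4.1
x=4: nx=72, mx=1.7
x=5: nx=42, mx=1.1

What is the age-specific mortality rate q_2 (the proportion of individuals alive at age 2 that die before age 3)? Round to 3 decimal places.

lx = nx/n0 = nx/600: 1, 0.61, 0.34, 0.21, 0.12, 0.07
q_2 = (l_2 − l_3) / l_2 = (0.34 − 0.21) / 0.34
     = 0.13 / 0.34 = 0.382353… → 0.382

0.382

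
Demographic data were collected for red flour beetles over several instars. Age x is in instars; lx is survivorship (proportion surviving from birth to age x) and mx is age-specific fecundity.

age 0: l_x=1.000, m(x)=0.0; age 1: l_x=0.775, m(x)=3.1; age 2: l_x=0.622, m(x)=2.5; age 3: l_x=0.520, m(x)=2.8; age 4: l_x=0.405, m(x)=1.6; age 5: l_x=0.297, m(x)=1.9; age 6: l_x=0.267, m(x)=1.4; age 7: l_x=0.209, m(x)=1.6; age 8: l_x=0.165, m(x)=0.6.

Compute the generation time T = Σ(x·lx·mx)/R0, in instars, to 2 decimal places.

lx·mx: 0, 2.4025, 1.555, 1.456, 0.648, 0.5643, 0.3738, 0.3344, 0.099 → R0 = 7.433
x·lx·mx: 0, 2.4025, 3.11, 4.368, 2.592, 2.8215, 2.2428, 2.3408, 0.792 → Σ = 20.6696
T = 20.6696 / 7.433 = 2.780788… → 2.78

2.78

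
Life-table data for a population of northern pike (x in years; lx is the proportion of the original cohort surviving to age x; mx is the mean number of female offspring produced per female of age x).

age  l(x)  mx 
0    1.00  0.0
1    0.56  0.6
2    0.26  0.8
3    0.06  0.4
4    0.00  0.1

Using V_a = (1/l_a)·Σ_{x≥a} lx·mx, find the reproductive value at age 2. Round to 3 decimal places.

0.892

lx·mx for x ≥ 2: 0.208, 0.024, 0 → sum = 0.232
V_2 = 0.232 / l_2 = 0.232 / 0.26 = 0.892308… → 0.892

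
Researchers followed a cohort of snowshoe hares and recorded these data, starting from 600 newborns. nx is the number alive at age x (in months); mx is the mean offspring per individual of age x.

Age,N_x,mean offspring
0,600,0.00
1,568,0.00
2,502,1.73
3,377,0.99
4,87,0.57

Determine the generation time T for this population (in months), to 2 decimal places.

lx = nx/n0 = nx/600: 1, 0.94667…, 0.83667…, 0.62833…, 0.145
lx·mx: 0, 0, 1.447433…, 0.62205…, 0.08265 → R0 = 2.152133…
x·lx·mx: 0, 0, 2.894867…, 1.86615…, 0.3306 → Σ = 5.091617…
T = 5.091617… / 2.152133… = 2.365846… → 2.37

2.37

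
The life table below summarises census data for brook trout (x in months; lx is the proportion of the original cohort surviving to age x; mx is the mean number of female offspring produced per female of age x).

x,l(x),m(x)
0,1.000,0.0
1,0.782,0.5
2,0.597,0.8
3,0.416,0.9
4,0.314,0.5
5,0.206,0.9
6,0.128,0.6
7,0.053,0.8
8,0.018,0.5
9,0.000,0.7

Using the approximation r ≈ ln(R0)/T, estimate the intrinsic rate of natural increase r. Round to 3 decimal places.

0.190

R0 = Σ lx·mx = 0 + 0.391 + 0.4776 + 0.3744 + 0.157 + 0.1854 + 0.0768 + 0.0424 + 0.009 + 0 = 1.7136
Σ x·lx·mx = 4.854; T = 4.854/1.7136 = 2.83263…
r ≈ ln(R0)/T = ln(1.7136)/2.83263… = 0.19014… → 0.190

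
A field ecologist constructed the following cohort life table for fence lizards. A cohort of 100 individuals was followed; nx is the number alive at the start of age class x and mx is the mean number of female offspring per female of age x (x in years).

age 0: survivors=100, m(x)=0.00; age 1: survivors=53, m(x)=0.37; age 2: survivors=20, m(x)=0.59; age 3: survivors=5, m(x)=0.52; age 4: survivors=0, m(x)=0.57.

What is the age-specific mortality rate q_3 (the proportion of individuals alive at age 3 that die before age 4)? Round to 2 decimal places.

1.00

lx = nx/n0 = nx/100: 1, 0.53, 0.2, 0.05, 0
q_3 = (l_3 − l_4) / l_3 = (0.05 − 0) / 0.05
     = 0.05 / 0.05 = 1 → 1.00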